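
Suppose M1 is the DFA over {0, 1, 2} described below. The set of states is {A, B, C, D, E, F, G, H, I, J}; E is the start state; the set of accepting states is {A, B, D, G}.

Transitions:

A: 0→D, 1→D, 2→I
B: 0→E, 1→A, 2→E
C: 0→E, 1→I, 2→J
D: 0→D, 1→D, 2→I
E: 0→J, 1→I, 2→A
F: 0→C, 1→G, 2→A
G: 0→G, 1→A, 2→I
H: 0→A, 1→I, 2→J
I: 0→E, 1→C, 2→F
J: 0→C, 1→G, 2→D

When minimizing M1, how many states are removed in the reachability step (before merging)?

BFS from E reaches {A, C, D, E, F, G, I, J}; the 2 state(s) B, H are never visited.

2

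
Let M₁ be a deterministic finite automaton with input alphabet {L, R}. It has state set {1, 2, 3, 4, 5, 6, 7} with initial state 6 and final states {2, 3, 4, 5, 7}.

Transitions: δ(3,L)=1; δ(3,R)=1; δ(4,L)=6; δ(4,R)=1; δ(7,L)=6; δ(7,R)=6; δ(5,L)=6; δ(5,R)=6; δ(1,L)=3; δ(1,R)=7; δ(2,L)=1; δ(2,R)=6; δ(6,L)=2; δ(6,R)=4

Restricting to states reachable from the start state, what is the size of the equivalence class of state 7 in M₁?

States {5} cannot be reached from the start state, so discard them.
Initial partition by acceptance: {2,3,4,7} | {1,6}.
The partition is now stable with 2 blocks: {2,3,4,7} | {1,6}.
The equivalence class containing 7 is {2,3,4,7}, of size 4.

4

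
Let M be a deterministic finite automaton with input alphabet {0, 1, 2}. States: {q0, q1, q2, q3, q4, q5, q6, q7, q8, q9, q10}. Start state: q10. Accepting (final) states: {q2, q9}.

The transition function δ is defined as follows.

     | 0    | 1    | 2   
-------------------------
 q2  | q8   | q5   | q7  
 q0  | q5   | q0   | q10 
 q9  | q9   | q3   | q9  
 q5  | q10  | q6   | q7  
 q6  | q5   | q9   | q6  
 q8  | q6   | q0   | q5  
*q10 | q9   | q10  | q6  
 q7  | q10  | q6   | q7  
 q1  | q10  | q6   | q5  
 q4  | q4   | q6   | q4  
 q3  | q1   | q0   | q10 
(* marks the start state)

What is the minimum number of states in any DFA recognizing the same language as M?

First remove the unreachable states {q2,q4,q8}; 8 states remain.
Start with accepting vs non-accepting: {q9} | {q0,q1,q3,q5,q6,q7,q10}.
Split {q0,q1,q3,q5,q6,q7,q10} by δ(·,0) → {q0,q1,q3,q5,q6,q7} and {q10}.
Split {q0,q1,q3,q5,q6,q7} by δ(·,0) → {q0,q3,q6} and {q1,q5,q7}.
Refine {q0,q3,q6} on symbol 1: members go to different blocks, giving {q0,q3} and {q6}.
The partition is now stable with 5 blocks: {q9} | {q0,q3} | {q10} | {q1,q5,q7} | {q6}.

5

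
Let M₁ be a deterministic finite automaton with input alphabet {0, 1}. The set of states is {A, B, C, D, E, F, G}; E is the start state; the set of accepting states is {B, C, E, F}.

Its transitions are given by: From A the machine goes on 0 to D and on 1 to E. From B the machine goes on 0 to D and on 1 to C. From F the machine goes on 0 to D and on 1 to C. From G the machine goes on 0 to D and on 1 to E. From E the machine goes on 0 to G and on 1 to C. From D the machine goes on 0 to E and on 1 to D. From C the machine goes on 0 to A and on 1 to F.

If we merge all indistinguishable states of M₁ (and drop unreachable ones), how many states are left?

States {B} cannot be reached from the start state, so discard them.
P0 = {C,E,F} | {A,D,G}.
Split {A,D,G} by δ(·,0) → {A,G} and {D}.
Refine {C,E,F} on symbol 0: members go to different blocks, giving {C,E} and {F}.
Refine {C,E} on symbol 1: members go to different blocks, giving {C} and {E}.
The partition is now stable with 5 blocks: {C} | {A,G} | {D} | {F} | {E}.

5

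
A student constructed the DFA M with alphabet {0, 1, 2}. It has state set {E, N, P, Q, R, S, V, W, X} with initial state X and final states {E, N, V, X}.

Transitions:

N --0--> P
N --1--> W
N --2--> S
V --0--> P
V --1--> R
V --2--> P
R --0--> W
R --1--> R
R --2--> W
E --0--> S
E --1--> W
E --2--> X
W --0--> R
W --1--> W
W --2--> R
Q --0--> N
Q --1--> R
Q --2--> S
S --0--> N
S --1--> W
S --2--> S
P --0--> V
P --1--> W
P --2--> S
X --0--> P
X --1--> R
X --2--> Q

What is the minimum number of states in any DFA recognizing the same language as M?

States {E} cannot be reached from the start state, so discard them.
P0 = {N,V,X} | {P,Q,R,S,W}.
Split {P,Q,R,S,W} by δ(·,0) → {P,Q,S} and {R,W}.
The partition is now stable with 3 blocks: {N,V,X} | {P,Q,S} | {R,W}.

3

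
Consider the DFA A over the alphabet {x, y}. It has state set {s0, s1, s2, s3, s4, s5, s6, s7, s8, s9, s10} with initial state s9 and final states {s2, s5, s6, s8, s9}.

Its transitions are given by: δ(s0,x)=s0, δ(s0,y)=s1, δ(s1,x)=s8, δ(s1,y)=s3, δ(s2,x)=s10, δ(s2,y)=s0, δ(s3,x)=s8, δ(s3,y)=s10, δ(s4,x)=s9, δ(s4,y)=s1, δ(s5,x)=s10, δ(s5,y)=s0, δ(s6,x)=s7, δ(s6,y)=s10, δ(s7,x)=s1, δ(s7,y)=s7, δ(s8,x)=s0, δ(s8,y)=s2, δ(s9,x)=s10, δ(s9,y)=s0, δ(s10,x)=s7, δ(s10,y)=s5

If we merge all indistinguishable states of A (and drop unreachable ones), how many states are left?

First remove the unreachable states {s4,s6}; 9 states remain.
Start with accepting vs non-accepting: {s2,s5,s8,s9} | {s0,s1,s3,s7,s10}.
Split {s2,s5,s8,s9} by δ(·,y) → {s2,s5,s9} and {s8}.
Split {s0,s1,s3,s7,s10} by δ(·,x) → {s0,s7,s10} and {s1,s3}.
On input x, block {s0,s7,s10} splits into {s0,s10} and {s7}.
On input x, block {s0,s10} splits into {s0} and {s10}.
Split {s1,s3} by δ(·,y) → {s1} and {s3}.
Stable partition: {s2,s5,s9} | {s0} | {s8} | {s1} | {s7} | {s10} | {s3} — 7 equivalence classes.

7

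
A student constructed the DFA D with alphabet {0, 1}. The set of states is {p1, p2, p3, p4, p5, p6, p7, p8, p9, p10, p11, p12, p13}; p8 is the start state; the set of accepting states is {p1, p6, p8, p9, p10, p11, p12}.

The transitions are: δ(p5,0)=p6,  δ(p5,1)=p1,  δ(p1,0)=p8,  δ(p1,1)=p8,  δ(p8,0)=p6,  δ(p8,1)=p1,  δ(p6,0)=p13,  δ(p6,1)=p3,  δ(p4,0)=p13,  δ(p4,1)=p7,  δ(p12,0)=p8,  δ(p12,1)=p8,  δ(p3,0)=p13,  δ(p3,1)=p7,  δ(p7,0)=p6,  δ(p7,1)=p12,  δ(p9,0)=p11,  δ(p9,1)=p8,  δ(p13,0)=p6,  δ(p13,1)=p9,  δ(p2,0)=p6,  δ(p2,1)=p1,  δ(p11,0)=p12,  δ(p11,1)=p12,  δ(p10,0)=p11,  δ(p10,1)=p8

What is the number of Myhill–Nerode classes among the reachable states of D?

First remove the unreachable states {p2,p4,p5,p10}; 9 states remain.
Initial partition by acceptance: {p1,p6,p8,p9,p11,p12} | {p3,p7,p13}.
On input 0, block {p1,p6,p8,p9,p11,p12} splits into {p1,p8,p9,p11,p12} and {p6}.
Refine {p1,p8,p9,p11,p12} on symbol 0: members go to different blocks, giving {p1,p9,p11,p12} and {p8}.
On input 0, block {p1,p9,p11,p12} splits into {p1,p12} and {p9,p11}.
On input 0, block {p3,p7,p13} splits into {p7,p13} and {p3}.
On input 1, block {p7,p13} splits into {p7} and {p13}.
Split {p9,p11} by δ(·,0) → {p9} and {p11}.
No further refinement is possible. Final partition (8 blocks): {p1,p12} | {p7} | {p6} | {p8} | {p9} | {p3} | {p13} | {p11}.

8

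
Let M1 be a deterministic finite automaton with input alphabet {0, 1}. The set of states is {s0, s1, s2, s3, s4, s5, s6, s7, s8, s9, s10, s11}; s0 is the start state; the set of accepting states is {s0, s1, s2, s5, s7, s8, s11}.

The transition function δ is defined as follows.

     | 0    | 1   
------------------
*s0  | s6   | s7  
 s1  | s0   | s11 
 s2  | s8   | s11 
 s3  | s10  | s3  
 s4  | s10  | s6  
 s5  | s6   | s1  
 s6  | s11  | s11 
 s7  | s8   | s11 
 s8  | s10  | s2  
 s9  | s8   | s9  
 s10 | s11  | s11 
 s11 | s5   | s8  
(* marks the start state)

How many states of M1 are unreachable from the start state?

3

BFS from s0 reaches {s0, s1, s2, s5, s6, s7, s8, s10, s11}; the 3 state(s) s3, s4, s9 are never visited.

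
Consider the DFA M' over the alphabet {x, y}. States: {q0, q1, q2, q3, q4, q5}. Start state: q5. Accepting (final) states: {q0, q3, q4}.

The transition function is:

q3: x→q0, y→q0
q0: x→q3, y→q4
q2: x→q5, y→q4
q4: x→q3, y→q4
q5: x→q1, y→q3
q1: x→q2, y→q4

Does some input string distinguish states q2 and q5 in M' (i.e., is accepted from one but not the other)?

Every state is reachable, so we keep all 6.
Initial partition by acceptance: {q0,q3,q4} | {q1,q2,q5}.
The partition is now stable with 2 blocks: {q0,q3,q4} | {q1,q2,q5}.
q2 and q5 lie in the same block of the stable partition, so they are equivalent — no string distinguishes them.

No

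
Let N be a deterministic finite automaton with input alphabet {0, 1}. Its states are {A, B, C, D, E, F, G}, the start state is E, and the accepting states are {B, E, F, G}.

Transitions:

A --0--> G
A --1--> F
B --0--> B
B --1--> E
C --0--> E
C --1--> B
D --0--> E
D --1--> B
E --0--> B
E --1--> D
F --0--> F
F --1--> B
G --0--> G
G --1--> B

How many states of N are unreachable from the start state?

4

Starting at E and following transitions, the reachable set is {B, D, E}. That leaves A, C, F, G unreachable — 4 in total.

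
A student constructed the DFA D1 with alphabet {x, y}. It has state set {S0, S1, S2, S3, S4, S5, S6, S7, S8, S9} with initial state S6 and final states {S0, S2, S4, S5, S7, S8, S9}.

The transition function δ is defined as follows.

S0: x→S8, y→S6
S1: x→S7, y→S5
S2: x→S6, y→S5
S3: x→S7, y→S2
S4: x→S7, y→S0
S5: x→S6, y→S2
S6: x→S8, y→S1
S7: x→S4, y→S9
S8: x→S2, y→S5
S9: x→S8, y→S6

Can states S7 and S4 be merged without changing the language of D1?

First remove the unreachable states {S3}; 9 states remain.
Start with accepting vs non-accepting: {S0,S2,S4,S5,S7,S8,S9} | {S1,S6}.
Split {S0,S2,S4,S5,S7,S8,S9} by δ(·,x) → {S0,S4,S7,S8,S9} and {S2,S5}.
On input x, block {S0,S4,S7,S8,S9} splits into {S0,S4,S7,S9} and {S8}.
Refine {S0,S4,S7,S9} on symbol x: members go to different blocks, giving {S0,S9} and {S4,S7}.
Split {S1,S6} by δ(·,x) → {S1} and {S6}.
Stable partition: {S0,S9} | {S1} | {S2,S5} | {S8} | {S4,S7} | {S6} — 6 equivalence classes.
S7 and S4 lie in the same block of the stable partition, so they are equivalent — no string distinguishes them.

Yes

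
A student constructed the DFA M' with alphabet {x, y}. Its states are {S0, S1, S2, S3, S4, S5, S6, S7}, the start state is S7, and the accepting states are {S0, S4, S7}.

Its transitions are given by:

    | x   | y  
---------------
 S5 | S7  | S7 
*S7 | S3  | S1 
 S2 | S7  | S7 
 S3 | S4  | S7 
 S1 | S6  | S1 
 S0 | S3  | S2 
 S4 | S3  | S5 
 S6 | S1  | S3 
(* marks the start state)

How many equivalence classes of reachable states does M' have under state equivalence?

6

Reachable states from the start: {S1,S3,S4,S5,S6,S7}. Unreachable: {S0,S2} — drop them.
Start with accepting vs non-accepting: {S4,S7} | {S1,S3,S5,S6}.
On input x, block {S1,S3,S5,S6} splits into {S1,S6} and {S3,S5}.
Split {S4,S7} by δ(·,y) → {S4} and {S7}.
On input y, block {S1,S6} splits into {S1} and {S6}.
Split {S3,S5} by δ(·,x) → {S3} and {S5}.
No further refinement is possible. Final partition (6 blocks): {S4} | {S1} | {S3} | {S7} | {S6} | {S5}.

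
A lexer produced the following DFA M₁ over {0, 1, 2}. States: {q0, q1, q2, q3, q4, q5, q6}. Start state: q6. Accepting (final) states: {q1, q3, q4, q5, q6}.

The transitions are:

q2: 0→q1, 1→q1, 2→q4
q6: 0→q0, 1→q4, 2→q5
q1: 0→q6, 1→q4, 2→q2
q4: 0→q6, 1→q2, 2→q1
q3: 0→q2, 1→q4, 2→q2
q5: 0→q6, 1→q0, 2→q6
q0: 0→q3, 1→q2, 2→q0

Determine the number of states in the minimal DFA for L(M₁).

Every state is reachable, so we keep all 7.
Start with accepting vs non-accepting: {q1,q3,q4,q5,q6} | {q0,q2}.
On input 0, block {q1,q3,q4,q5,q6} splits into {q1,q4,q5} and {q3,q6}.
On input 1, block {q1,q4,q5} splits into {q4,q5} and {q1}.
Split {q4,q5} by δ(·,2) → {q4} and {q5}.
Split {q0,q2} by δ(·,0) → {q0} and {q2}.
On input 0, block {q3,q6} splits into {q3} and {q6}.
No further refinement is possible. Final partition (7 blocks): {q4} | {q0} | {q3} | {q1} | {q5} | {q2} | {q6}.

7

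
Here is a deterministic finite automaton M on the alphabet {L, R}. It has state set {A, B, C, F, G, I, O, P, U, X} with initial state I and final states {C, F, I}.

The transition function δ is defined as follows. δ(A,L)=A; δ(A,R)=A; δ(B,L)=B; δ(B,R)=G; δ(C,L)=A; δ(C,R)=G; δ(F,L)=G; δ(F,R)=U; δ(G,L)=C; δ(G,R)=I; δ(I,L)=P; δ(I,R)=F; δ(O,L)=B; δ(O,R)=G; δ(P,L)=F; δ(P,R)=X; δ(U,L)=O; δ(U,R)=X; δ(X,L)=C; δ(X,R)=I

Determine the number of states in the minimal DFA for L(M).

7

All states are reachable from the start state.
P0 = {C,F,I} | {A,B,G,O,P,U,X}.
On input R, block {C,F,I} splits into {C,F} and {I}.
Refine {A,B,G,O,P,U,X} on symbol L: members go to different blocks, giving {A,B,O,U} and {G,P,X}.
Refine {C,F} on symbol L: members go to different blocks, giving {C} and {F}.
Refine {A,B,O,U} on symbol R: members go to different blocks, giving {B,O,U} and {A}.
Split {G,P,X} by δ(·,L) → {G,X} and {P}.
Stable partition: {C} | {B,O,U} | {I} | {G,X} | {F} | {A} | {P} — 7 equivalence classes.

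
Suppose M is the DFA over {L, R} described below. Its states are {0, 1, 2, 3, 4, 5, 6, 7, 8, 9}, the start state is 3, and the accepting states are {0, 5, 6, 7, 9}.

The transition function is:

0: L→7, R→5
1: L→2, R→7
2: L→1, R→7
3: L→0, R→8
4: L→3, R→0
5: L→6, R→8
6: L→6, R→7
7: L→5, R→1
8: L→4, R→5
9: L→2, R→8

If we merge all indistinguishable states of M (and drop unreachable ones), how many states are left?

Reachable states from the start: {0,1,2,3,4,5,6,7,8}. Unreachable: {9} — drop them.
Start with accepting vs non-accepting: {0,5,6,7} | {1,2,3,4,8}.
Refine {0,5,6,7} on symbol R: members go to different blocks, giving {0,6} and {5,7}.
Refine {0,6} on symbol L: members go to different blocks, giving {0} and {6}.
Split {1,2,3,4,8} by δ(·,L) → {1,2,4,8} and {3}.
Split {1,2,4,8} by δ(·,L) → {1,2,8} and {4}.
Refine {1,2,8} on symbol L: members go to different blocks, giving {1,2} and {8}.
On input L, block {5,7} splits into {5} and {7}.
The partition is now stable with 8 blocks: {0} | {1,2} | {5} | {6} | {3} | {4} | {8} | {7}.

8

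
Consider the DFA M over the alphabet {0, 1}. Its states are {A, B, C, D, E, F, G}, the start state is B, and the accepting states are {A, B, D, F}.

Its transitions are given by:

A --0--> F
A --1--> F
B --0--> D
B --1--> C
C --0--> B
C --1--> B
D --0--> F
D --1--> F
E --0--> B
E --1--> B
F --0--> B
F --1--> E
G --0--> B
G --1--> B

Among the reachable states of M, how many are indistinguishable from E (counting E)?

2

Reachable states from the start: {B,C,D,E,F}. Unreachable: {A,G} — drop them.
Start with accepting vs non-accepting: {B,D,F} | {C,E}.
On input 1, block {B,D,F} splits into {B,F} and {D}.
On input 0, block {B,F} splits into {B} and {F}.
The partition is now stable with 4 blocks: {B} | {C,E} | {D} | {F}.
State E belongs to the block {C,E}, which has 2 states.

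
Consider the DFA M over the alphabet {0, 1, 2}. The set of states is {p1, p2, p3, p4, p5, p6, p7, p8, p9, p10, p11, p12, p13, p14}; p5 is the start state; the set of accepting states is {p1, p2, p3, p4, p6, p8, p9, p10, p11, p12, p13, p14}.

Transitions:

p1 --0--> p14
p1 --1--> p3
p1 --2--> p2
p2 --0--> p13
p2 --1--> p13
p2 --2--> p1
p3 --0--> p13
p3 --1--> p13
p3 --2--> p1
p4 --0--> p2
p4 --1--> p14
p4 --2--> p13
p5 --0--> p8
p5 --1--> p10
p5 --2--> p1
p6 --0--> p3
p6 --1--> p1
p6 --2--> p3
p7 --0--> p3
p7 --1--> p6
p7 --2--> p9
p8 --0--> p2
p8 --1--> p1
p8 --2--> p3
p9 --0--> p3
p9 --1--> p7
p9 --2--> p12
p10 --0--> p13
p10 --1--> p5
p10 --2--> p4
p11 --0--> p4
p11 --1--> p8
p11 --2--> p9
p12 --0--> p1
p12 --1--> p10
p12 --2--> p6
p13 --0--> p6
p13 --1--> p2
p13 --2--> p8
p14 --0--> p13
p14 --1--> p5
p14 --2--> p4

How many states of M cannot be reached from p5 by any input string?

No path from p5 leads to p7, p9, p11, p12; the other 10 states are all reachable.

4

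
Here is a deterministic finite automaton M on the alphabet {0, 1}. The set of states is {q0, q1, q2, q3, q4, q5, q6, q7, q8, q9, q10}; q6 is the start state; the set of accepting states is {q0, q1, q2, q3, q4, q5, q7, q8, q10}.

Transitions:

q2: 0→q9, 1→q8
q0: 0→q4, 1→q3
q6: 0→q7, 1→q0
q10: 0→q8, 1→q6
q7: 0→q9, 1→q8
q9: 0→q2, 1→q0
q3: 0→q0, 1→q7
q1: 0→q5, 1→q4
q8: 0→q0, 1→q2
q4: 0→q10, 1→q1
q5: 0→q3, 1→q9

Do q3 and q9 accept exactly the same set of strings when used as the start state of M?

All states are reachable from the start state.
Start with accepting vs non-accepting: {q0,q1,q2,q3,q4,q5,q7,q8,q10} | {q6,q9}.
Split {q0,q1,q2,q3,q4,q5,q7,q8,q10} by δ(·,0) → {q0,q1,q3,q4,q5,q8,q10} and {q2,q7}.
Split {q0,q1,q3,q4,q5,q8,q10} by δ(·,1) → {q0,q1,q4} and {q3,q8} and {q5,q10}.
Split {q0,q1,q4} by δ(·,0) → {q1,q4} and {q0}.
No further refinement is possible. Final partition (6 blocks): {q1,q4} | {q6,q9} | {q2,q7} | {q3,q8} | {q5,q10} | {q0}.
q3 and q9 end up in different blocks, so they are distinguishable. For instance, the string 'ε' is accepted from only q3.

No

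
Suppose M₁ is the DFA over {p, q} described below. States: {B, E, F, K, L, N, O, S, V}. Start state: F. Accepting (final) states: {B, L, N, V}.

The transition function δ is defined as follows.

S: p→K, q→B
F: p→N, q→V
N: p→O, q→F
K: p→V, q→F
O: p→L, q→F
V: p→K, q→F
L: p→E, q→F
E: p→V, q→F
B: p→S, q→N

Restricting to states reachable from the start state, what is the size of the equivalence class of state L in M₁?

Reachable states from the start: {E,F,K,L,N,O,V}. Unreachable: {B,S} — drop them.
Initial partition by acceptance: {L,N,V} | {E,F,K,O}.
On input q, block {E,F,K,O} splits into {E,K,O} and {F}.
The partition is now stable with 3 blocks: {L,N,V} | {E,K,O} | {F}.
The equivalence class containing L is {L,N,V}, of size 3.

3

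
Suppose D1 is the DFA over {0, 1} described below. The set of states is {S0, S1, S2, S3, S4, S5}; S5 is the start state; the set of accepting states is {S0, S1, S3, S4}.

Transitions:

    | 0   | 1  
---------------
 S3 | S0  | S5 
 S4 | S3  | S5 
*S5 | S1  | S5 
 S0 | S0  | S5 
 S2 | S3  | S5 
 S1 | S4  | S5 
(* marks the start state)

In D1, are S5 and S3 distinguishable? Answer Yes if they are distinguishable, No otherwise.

Reachable states from the start: {S0,S1,S3,S4,S5}. Unreachable: {S2} — drop them.
P0 = {S0,S1,S3,S4} | {S5}.
No further refinement is possible. Final partition (2 blocks): {S0,S1,S3,S4} | {S5}.
S5 and S3 end up in different blocks, so they are distinguishable. For instance, the string 'ε' is accepted from only S3.

Yes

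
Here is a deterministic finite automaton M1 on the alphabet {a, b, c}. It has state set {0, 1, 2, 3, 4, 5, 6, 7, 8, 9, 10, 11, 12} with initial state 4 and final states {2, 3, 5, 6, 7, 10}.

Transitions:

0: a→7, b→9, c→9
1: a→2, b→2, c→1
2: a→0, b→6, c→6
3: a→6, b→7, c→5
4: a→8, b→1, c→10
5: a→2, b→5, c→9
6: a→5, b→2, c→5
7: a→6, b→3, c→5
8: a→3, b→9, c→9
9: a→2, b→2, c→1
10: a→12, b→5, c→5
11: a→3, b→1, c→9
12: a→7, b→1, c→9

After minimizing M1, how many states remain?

First remove the unreachable states {11}; 12 states remain.
Initial partition by acceptance: {2,3,5,6,7,10} | {0,1,4,8,9,12}.
Split {2,3,5,6,7,10} by δ(·,a) → {3,5,6,7} and {2,10}.
Refine {3,5,6,7} on symbol a: members go to different blocks, giving {3,6,7} and {5}.
Refine {3,6,7} on symbol a: members go to different blocks, giving {3,7} and {6}.
Refine {0,1,4,8,9,12} on symbol a: members go to different blocks, giving {0,8,12} and {1,9} and {4}.
Refine {2,10} on symbol b: members go to different blocks, giving {2} and {10}.
The partition is now stable with 8 blocks: {3,7} | {0,8,12} | {2} | {5} | {6} | {1,9} | {4} | {10}.

8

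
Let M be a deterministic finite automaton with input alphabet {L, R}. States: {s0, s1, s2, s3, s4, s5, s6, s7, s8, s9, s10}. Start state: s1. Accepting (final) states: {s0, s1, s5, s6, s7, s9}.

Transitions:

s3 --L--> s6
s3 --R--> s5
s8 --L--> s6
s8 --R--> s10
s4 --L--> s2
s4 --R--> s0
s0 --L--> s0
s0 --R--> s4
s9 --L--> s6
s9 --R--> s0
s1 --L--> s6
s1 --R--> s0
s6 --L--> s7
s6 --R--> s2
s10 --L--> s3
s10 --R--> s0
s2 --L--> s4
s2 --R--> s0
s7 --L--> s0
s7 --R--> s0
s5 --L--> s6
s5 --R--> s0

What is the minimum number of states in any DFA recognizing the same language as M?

First remove the unreachable states {s3,s5,s8,s9,s10}; 6 states remain.
P0 = {s0,s1,s6,s7} | {s2,s4}.
Refine {s0,s1,s6,s7} on symbol R: members go to different blocks, giving {s0,s6} and {s1,s7}.
On input L, block {s0,s6} splits into {s0} and {s6}.
Refine {s1,s7} on symbol L: members go to different blocks, giving {s1} and {s7}.
No further refinement is possible. Final partition (5 blocks): {s0} | {s2,s4} | {s1} | {s6} | {s7}.

5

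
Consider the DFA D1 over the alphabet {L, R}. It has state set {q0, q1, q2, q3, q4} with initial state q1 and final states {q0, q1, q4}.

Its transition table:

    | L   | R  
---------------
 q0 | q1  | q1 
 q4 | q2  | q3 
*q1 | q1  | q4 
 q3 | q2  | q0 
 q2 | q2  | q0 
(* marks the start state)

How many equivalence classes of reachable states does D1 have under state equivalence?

4

Initial partition by acceptance: {q0,q1,q4} | {q2,q3}.
Split {q0,q1,q4} by δ(·,L) → {q0,q1} and {q4}.
Split {q0,q1} by δ(·,R) → {q0} and {q1}.
No further refinement is possible. Final partition (4 blocks): {q0} | {q2,q3} | {q4} | {q1}.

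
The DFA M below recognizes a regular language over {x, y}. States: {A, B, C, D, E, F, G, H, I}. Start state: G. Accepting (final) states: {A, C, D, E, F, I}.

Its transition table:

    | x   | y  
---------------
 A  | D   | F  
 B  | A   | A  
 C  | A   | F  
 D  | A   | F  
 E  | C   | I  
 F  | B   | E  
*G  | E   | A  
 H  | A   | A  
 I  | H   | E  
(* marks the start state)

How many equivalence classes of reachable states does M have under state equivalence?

Start with accepting vs non-accepting: {A,C,D,E,F,I} | {B,G,H}.
Refine {A,C,D,E,F,I} on symbol x: members go to different blocks, giving {A,C,D,E} and {F,I}.
No further refinement is possible. Final partition (3 blocks): {A,C,D,E} | {B,G,H} | {F,I}.

3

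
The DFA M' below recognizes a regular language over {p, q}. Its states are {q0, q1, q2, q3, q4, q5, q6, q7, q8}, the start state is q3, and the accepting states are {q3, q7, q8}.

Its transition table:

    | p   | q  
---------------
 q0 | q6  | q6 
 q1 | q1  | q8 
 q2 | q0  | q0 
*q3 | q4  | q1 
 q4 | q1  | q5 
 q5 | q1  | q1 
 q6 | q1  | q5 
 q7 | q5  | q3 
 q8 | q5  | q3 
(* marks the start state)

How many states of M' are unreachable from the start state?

4

Starting at q3 and following transitions, the reachable set is {q1, q3, q4, q5, q8}. That leaves q0, q2, q6, q7 unreachable — 4 in total.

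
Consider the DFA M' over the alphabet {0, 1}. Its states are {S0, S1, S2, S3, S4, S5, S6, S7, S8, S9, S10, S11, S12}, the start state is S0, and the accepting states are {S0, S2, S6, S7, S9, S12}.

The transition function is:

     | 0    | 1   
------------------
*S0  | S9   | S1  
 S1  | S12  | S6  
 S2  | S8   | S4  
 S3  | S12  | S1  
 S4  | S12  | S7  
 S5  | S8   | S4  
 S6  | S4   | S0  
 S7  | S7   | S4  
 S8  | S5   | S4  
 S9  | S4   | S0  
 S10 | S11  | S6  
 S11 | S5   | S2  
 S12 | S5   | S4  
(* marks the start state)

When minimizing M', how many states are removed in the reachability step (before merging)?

No path from S0 leads to S2, S3, S10, S11; the other 9 states are all reachable.

4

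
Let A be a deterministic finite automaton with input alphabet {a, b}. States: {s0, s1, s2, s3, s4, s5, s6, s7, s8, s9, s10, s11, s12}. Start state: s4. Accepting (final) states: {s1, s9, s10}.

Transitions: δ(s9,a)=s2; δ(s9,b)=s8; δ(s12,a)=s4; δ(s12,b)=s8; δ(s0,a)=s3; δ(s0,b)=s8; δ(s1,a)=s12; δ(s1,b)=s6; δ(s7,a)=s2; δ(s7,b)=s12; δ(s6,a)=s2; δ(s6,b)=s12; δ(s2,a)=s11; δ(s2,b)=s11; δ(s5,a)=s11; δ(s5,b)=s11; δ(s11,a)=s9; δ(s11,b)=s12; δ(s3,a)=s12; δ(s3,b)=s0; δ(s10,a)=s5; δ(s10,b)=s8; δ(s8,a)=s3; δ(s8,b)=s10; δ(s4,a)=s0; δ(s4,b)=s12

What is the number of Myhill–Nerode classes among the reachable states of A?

6

First remove the unreachable states {s1,s6,s7}; 10 states remain.
Start with accepting vs non-accepting: {s9,s10} | {s0,s2,s3,s4,s5,s8,s11,s12}.
Refine {s0,s2,s3,s4,s5,s8,s11,s12} on symbol a: members go to different blocks, giving {s0,s2,s3,s4,s5,s8,s12} and {s11}.
On input a, block {s0,s2,s3,s4,s5,s8,s12} splits into {s0,s3,s4,s8,s12} and {s2,s5}.
Refine {s0,s3,s4,s8,s12} on symbol b: members go to different blocks, giving {s0,s3,s4,s12} and {s8}.
On input b, block {s0,s3,s4,s12} splits into {s0,s12} and {s3,s4}.
The partition is now stable with 6 blocks: {s9,s10} | {s0,s12} | {s11} | {s2,s5} | {s8} | {s3,s4}.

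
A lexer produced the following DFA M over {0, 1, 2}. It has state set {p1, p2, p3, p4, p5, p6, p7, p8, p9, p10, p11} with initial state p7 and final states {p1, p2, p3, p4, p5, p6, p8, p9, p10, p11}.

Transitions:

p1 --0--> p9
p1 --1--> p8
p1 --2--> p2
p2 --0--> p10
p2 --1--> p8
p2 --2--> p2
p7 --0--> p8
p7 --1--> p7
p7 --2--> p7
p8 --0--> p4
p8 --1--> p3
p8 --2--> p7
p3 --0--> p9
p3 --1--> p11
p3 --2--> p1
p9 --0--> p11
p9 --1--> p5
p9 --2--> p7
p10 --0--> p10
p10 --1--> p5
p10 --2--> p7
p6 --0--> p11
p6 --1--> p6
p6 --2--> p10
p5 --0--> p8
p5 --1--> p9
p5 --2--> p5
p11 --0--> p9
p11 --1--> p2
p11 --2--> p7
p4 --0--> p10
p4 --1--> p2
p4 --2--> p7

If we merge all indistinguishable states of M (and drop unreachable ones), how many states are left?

Reachable states from the start: {p1,p2,p3,p4,p5,p7,p8,p9,p10,p11}. Unreachable: {p6} — drop them.
Initial partition by acceptance: {p1,p2,p3,p4,p5,p8,p9,p10,p11} | {p7}.
On input 2, block {p1,p2,p3,p4,p5,p8,p9,p10,p11} splits into {p4,p8,p9,p10,p11} and {p1,p2,p3,p5}.
The partition is now stable with 3 blocks: {p4,p8,p9,p10,p11} | {p7} | {p1,p2,p3,p5}.

3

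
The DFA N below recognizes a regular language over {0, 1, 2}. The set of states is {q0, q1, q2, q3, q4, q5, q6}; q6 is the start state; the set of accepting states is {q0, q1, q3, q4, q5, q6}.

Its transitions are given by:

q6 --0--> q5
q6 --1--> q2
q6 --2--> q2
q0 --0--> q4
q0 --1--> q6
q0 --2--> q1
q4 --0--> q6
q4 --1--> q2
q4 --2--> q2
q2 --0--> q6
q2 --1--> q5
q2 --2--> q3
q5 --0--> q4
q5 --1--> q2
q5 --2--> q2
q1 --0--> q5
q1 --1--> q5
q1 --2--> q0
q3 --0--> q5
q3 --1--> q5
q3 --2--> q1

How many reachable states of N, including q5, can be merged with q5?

Start with accepting vs non-accepting: {q0,q1,q3,q4,q5,q6} | {q2}.
Split {q0,q1,q3,q4,q5,q6} by δ(·,1) → {q0,q1,q3} and {q4,q5,q6}.
The partition is now stable with 3 blocks: {q0,q1,q3} | {q2} | {q4,q5,q6}.
The equivalence class containing q5 is {q4,q5,q6}, of size 3.

3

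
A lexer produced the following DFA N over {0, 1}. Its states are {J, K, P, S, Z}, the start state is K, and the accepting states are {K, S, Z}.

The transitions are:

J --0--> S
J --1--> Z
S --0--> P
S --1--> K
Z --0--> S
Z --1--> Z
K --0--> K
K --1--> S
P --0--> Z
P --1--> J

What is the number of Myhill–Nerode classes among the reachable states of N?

5

All states are reachable from the start state.
P0 = {K,S,Z} | {J,P}.
Refine {K,S,Z} on symbol 0: members go to different blocks, giving {K,Z} and {S}.
Refine {K,Z} on symbol 0: members go to different blocks, giving {K} and {Z}.
Refine {J,P} on symbol 0: members go to different blocks, giving {J} and {P}.
The partition is now stable with 5 blocks: {K} | {J} | {S} | {Z} | {P}.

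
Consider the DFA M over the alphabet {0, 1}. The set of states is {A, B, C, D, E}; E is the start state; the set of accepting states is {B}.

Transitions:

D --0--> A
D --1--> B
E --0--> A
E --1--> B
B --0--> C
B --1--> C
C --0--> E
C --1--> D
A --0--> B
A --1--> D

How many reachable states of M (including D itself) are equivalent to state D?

2

All states are reachable from the start state.
P0 = {B} | {A,C,D,E}.
On input 0, block {A,C,D,E} splits into {C,D,E} and {A}.
On input 0, block {C,D,E} splits into {D,E} and {C}.
Stable partition: {B} | {D,E} | {A} | {C} — 4 equivalence classes.
The equivalence class containing D is {D,E}, of size 2.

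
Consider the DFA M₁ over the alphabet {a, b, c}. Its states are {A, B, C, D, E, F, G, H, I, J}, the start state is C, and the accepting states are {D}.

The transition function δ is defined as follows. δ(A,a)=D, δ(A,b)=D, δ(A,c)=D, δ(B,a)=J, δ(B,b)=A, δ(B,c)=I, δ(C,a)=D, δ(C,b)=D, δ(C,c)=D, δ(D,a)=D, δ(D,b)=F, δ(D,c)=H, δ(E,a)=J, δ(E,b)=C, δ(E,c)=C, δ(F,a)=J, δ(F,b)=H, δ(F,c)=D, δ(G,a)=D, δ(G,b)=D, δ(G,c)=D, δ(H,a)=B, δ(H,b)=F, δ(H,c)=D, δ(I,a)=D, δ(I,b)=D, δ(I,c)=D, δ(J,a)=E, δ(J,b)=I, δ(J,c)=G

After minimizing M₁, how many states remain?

4

Every state is reachable, so we keep all 10.
P0 = {D} | {A,B,C,E,F,G,H,I,J}.
Split {A,B,C,E,F,G,H,I,J} by δ(·,a) → {B,E,F,H,J} and {A,C,G,I}.
On input b, block {B,E,F,H,J} splits into {B,E,J} and {F,H}.
No further refinement is possible. Final partition (4 blocks): {D} | {B,E,J} | {A,C,G,I} | {F,H}.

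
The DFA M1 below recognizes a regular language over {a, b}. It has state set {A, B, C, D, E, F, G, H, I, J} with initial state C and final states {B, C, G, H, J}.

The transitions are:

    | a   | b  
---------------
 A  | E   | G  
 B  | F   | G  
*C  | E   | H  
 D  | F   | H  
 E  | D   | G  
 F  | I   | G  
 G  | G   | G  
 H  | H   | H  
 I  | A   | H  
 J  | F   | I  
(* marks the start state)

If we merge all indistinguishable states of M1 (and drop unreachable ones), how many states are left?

3

Reachable states from the start: {A,C,D,E,F,G,H,I}. Unreachable: {B,J} — drop them.
P0 = {C,G,H} | {A,D,E,F,I}.
Refine {C,G,H} on symbol a: members go to different blocks, giving {G,H} and {C}.
Stable partition: {G,H} | {A,D,E,F,I} | {C} — 3 equivalence classes.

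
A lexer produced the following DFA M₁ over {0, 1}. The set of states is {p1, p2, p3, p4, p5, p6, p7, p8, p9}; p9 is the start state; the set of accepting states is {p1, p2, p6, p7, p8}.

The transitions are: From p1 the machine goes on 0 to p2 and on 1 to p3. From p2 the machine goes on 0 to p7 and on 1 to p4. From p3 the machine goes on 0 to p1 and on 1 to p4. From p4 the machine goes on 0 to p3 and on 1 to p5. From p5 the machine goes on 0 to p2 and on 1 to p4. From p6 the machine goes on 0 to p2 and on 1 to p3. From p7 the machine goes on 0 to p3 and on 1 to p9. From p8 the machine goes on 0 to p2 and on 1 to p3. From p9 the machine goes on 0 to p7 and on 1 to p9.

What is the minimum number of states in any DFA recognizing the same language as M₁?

7

First remove the unreachable states {p6,p8}; 7 states remain.
Initial partition by acceptance: {p1,p2,p7} | {p3,p4,p5,p9}.
On input 0, block {p1,p2,p7} splits into {p1,p2} and {p7}.
Refine {p1,p2} on symbol 0: members go to different blocks, giving {p1} and {p2}.
Refine {p3,p4,p5,p9} on symbol 0: members go to different blocks, giving {p3} and {p4} and {p5} and {p9}.
The partition is now stable with 7 blocks: {p1} | {p3} | {p7} | {p2} | {p4} | {p5} | {p9}.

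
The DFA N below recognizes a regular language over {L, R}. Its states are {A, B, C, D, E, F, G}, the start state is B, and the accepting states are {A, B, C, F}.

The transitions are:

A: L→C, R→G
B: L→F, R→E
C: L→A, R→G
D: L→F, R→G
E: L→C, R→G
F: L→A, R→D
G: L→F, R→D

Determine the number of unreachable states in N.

A breadth-first search from the start state visits every state.

0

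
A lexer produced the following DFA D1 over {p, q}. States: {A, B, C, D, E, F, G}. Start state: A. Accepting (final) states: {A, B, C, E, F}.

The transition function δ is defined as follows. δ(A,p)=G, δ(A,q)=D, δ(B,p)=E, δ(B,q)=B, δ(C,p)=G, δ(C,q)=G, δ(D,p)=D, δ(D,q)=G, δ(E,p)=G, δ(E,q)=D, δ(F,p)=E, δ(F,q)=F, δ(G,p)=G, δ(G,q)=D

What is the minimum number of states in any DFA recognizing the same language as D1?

2

First remove the unreachable states {B,C,E,F}; 3 states remain.
Initial partition by acceptance: {A} | {D,G}.
No further refinement is possible. Final partition (2 blocks): {A} | {D,G}.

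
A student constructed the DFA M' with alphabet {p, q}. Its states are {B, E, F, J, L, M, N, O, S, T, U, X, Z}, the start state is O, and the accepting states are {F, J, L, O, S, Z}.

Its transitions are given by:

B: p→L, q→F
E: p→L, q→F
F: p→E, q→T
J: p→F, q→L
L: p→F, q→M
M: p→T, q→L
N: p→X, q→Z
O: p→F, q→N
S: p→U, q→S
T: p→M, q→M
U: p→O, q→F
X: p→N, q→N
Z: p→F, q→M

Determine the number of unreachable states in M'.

4

BFS from O reaches {E, F, L, M, N, O, T, X, Z}; the 4 state(s) B, J, S, U are never visited.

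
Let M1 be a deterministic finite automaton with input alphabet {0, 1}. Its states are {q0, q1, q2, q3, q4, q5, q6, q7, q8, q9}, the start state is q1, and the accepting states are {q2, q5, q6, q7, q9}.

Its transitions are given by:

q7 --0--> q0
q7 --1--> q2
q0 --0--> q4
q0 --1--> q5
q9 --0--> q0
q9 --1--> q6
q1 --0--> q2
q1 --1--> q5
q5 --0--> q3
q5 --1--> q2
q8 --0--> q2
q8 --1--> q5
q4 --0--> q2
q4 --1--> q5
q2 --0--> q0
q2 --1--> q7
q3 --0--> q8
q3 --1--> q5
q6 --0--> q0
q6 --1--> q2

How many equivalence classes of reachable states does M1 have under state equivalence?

States {q6,q9} cannot be reached from the start state, so discard them.
Start with accepting vs non-accepting: {q2,q5,q7} | {q0,q1,q3,q4,q8}.
On input 0, block {q0,q1,q3,q4,q8} splits into {q1,q4,q8} and {q0,q3}.
Stable partition: {q2,q5,q7} | {q1,q4,q8} | {q0,q3} — 3 equivalence classes.

3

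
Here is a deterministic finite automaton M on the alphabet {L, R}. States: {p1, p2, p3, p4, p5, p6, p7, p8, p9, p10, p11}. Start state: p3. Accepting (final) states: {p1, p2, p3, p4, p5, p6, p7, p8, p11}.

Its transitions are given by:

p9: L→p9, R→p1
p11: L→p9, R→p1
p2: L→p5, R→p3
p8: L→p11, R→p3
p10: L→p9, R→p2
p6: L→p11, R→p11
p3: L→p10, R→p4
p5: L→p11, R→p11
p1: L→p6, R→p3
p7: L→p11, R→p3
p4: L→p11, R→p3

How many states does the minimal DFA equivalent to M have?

6

Reachable states from the start: {p1,p2,p3,p4,p5,p6,p9,p10,p11}. Unreachable: {p7,p8} — drop them.
Start with accepting vs non-accepting: {p1,p2,p3,p4,p5,p6,p11} | {p9,p10}.
Split {p1,p2,p3,p4,p5,p6,p11} by δ(·,L) → {p1,p2,p4,p5,p6} and {p3,p11}.
On input L, block {p1,p2,p4,p5,p6} splits into {p4,p5,p6} and {p1,p2}.
Split {p3,p11} by δ(·,R) → {p3} and {p11}.
On input R, block {p4,p5,p6} splits into {p5,p6} and {p4}.
The partition is now stable with 6 blocks: {p5,p6} | {p9,p10} | {p3} | {p1,p2} | {p11} | {p4}.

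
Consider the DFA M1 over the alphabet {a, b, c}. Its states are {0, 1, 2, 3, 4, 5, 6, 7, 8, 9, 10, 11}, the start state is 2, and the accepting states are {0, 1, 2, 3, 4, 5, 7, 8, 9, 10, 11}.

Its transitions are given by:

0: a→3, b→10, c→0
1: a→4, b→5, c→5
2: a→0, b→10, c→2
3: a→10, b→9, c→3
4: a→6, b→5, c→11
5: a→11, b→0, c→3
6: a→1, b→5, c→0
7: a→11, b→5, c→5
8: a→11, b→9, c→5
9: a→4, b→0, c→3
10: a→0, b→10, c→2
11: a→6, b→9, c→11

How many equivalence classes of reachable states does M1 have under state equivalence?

7

First remove the unreachable states {7,8}; 10 states remain.
Initial partition by acceptance: {0,1,2,3,4,5,9,10,11} | {6}.
Refine {0,1,2,3,4,5,9,10,11} on symbol a: members go to different blocks, giving {0,1,2,3,5,9,10} and {4,11}.
On input a, block {0,1,2,3,5,9,10} splits into {0,2,3,10} and {1,5,9}.
On input b, block {0,2,3,10} splits into {0,2,10} and {3}.
On input a, block {0,2,10} splits into {2,10} and {0}.
On input b, block {1,5,9} splits into {5,9} and {1}.
The partition is now stable with 7 blocks: {2,10} | {6} | {4,11} | {5,9} | {3} | {0} | {1}.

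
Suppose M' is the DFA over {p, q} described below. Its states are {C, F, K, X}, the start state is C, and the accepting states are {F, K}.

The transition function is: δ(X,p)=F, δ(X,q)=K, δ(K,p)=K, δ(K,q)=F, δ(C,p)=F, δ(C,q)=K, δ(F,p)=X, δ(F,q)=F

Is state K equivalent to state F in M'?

Start with accepting vs non-accepting: {F,K} | {C,X}.
Split {F,K} by δ(·,p) → {F} and {K}.
Stable partition: {F} | {C,X} | {K} — 3 equivalence classes.
K and F end up in different blocks, so they are distinguishable. For instance, the string 'p' is accepted from only K.

No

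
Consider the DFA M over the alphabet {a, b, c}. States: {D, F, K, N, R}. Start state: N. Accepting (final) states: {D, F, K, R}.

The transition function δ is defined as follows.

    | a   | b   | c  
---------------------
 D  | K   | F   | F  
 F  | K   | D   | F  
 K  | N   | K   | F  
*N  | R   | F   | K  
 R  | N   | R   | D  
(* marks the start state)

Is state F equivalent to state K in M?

All states are reachable from the start state.
Start with accepting vs non-accepting: {D,F,K,R} | {N}.
On input a, block {D,F,K,R} splits into {D,F} and {K,R}.
No further refinement is possible. Final partition (3 blocks): {D,F} | {N} | {K,R}.
F and K end up in different blocks, so they are distinguishable. For instance, the string 'a' is accepted from only F.

No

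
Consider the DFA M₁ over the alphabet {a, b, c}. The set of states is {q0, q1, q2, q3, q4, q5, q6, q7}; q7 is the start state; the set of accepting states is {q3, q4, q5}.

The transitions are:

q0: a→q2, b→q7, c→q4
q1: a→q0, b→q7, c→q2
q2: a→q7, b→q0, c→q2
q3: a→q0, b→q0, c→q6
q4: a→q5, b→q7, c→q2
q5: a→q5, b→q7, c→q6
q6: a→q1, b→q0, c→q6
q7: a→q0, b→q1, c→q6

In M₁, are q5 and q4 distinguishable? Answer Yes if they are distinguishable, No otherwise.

Reachable states from the start: {q0,q1,q2,q4,q5,q6,q7}. Unreachable: {q3} — drop them.
Start with accepting vs non-accepting: {q4,q5} | {q0,q1,q2,q6,q7}.
On input c, block {q0,q1,q2,q6,q7} splits into {q1,q2,q6,q7} and {q0}.
Split {q1,q2,q6,q7} by δ(·,a) → {q1,q7} and {q2,q6}.
No further refinement is possible. Final partition (4 blocks): {q4,q5} | {q1,q7} | {q0} | {q2,q6}.
q5 and q4 lie in the same block of the stable partition, so they are equivalent — no string distinguishes them.

No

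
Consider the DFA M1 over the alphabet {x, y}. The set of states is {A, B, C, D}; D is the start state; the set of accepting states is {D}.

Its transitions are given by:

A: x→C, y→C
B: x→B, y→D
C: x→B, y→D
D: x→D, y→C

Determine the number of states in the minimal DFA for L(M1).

2

Reachable states from the start: {B,C,D}. Unreachable: {A} — drop them.
Initial partition by acceptance: {D} | {B,C}.
No further refinement is possible. Final partition (2 blocks): {D} | {B,C}.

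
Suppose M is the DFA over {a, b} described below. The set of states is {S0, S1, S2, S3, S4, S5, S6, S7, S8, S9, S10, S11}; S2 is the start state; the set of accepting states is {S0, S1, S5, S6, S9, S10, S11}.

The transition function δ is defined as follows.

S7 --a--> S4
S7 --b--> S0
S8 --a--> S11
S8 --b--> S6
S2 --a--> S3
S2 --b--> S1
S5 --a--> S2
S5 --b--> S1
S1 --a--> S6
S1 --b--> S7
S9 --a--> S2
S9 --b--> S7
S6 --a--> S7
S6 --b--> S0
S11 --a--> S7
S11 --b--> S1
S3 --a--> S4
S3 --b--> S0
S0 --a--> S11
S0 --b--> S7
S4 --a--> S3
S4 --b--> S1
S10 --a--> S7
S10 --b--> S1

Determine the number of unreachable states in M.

BFS from S2 reaches {S0, S1, S2, S3, S4, S6, S7, S11}; the 4 state(s) S5, S8, S9, S10 are never visited.

4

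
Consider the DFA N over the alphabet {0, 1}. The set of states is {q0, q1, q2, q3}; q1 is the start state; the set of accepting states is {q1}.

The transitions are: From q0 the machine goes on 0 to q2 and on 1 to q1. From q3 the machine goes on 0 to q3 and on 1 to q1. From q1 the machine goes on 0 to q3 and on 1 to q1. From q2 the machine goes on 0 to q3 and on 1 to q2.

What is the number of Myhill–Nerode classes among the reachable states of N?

2

States {q0,q2} cannot be reached from the start state, so discard them.
Initial partition by acceptance: {q1} | {q3}.
No further refinement is possible. Final partition (2 blocks): {q1} | {q3}.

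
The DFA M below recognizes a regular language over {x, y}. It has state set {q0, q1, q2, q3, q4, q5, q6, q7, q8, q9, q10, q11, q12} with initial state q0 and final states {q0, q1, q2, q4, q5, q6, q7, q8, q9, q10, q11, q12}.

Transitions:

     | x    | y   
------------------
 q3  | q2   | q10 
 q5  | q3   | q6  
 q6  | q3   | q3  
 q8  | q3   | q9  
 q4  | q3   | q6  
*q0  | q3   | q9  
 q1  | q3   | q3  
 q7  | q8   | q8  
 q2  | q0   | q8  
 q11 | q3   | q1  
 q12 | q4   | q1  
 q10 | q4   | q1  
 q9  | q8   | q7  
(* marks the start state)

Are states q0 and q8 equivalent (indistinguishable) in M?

Yes

Reachable states from the start: {q0,q1,q2,q3,q4,q6,q7,q8,q9,q10}. Unreachable: {q5,q11,q12} — drop them.
P0 = {q0,q1,q2,q4,q6,q7,q8,q9,q10} | {q3}.
On input x, block {q0,q1,q2,q4,q6,q7,q8,q9,q10} splits into {q0,q1,q4,q6,q8} and {q2,q7,q9,q10}.
On input y, block {q0,q1,q4,q6,q8} splits into {q0,q8} and {q1,q6} and {q4}.
On input x, block {q2,q7,q9,q10} splits into {q2,q7,q9} and {q10}.
Refine {q2,q7,q9} on symbol y: members go to different blocks, giving {q2,q7} and {q9}.
Stable partition: {q0,q8} | {q3} | {q2,q7} | {q1,q6} | {q4} | {q10} | {q9} — 7 equivalence classes.
q0 and q8 lie in the same block of the stable partition, so they are equivalent — no string distinguishes them.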